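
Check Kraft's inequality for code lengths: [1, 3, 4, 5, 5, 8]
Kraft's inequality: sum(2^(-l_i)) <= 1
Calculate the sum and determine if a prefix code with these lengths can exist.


Sum = 2^(-1) + 2^(-3) + 2^(-4) + 2^(-5) + 2^(-5) + 2^(-8)
    = 0.5 + 0.125 + 0.0625 + 0.03125 + 0.03125 + 0.00390625
    = 193/256 = 0.75390625
Since 0.75390625 <= 1, Kraft's inequality IS satisfied.
A prefix code with these lengths CAN exist.

Kraft sum = 0.75390625. Satisfied.


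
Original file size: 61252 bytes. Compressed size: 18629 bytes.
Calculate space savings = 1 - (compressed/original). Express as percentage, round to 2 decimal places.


ratio = compressed/original = 18629/61252 = 0.304137
savings = 1 - ratio = 1 - 0.304137 = 0.695863
as a percentage: 0.695863 * 100 = 69.59%

Space savings = 1 - 18629/61252 = 69.59%


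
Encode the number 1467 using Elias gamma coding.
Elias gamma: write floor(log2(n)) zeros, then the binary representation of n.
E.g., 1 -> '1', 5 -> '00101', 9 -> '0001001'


num_bits = floor(log2(1467)) + 1 = 11
leading_zeros = num_bits - 1 = 10
binary(1467) = 10110111011

Elias gamma(1467) = '0000000000' + '10110111011' = 000000000010110111011 (21 bits)


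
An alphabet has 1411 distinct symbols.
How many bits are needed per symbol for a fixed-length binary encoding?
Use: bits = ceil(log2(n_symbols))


log2(1411) = 10.4625
Bracket: 2^10 = 1024 < 1411 <= 2^11 = 2048
So ceil(log2(1411)) = 11

bits = ceil(log2(1411)) = ceil(10.4625) = 11 bits


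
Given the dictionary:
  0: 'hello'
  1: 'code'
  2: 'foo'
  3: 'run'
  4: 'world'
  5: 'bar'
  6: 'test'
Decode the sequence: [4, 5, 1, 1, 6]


Look up each index in the dictionary:
  4 -> 'world'
  5 -> 'bar'
  1 -> 'code'
  1 -> 'code'
  6 -> 'test'

Decoded: "world bar code code test"


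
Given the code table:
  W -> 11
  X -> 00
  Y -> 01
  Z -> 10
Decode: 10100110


Decoding:
10 -> Z
10 -> Z
01 -> Y
10 -> Z


Result: ZZYZ


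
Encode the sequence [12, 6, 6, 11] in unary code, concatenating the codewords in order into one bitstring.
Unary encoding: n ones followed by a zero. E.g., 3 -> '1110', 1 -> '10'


Encode each number as n ones followed by a terminating 0:
  12 -> 1111111111110 (13 bits)
  6 -> 1111110 (7 bits)
  6 -> 1111110 (7 bits)
  11 -> 111111111110 (12 bits)
Total length = 13 + 7 + 7 + 12 = 39 bits.

Unary([12, 6, 6, 11]) = 111111111111011111101111110111111111110 (39 bits)


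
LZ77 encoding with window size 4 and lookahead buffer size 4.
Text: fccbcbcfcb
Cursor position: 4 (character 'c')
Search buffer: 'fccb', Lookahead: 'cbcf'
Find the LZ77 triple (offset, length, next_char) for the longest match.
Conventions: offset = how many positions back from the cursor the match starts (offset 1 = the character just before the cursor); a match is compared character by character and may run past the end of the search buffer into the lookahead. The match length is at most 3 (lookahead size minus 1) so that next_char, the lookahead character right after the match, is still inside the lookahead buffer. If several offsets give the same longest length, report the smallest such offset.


Try each offset into the search buffer:
  offset=1 (pos 3, char 'b'): match length 0
  offset=2 (pos 2, char 'c'): match length 3
  offset=3 (pos 1, char 'c'): match length 1
  offset=4 (pos 0, char 'f'): match length 0
Longest match has length 3 at offset 2.
next_char = character at position 4 + 3 = 7 -> 'f'

Best match: offset=2, length=3 (matching 'cbc' starting at position 2)
LZ77 triple: (2, 3, 'f')


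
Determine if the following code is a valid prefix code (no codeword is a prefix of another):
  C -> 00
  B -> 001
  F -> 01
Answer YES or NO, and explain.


Checking each pair (does one codeword prefix another?):
  C='00' vs B='001': prefix -- VIOLATION

NO -- this is NOT a valid prefix code. C (00) is a prefix of B (001).


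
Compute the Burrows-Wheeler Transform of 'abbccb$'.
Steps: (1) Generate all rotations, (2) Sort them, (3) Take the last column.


Rotations (sorted):
  0: $abbccb -> last char: b
  1: abbccb$ -> last char: $
  2: b$abbcc -> last char: c
  3: bbccb$a -> last char: a
  4: bccb$ab -> last char: b
  5: cb$abbc -> last char: c
  6: ccb$abb -> last char: b


BWT = b$cabcb


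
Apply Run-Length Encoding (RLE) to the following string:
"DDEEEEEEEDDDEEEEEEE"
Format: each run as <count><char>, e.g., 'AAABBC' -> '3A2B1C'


Scanning runs left to right:
  i=0: run of 'D' x 2 -> '2D'
  i=2: run of 'E' x 7 -> '7E'
  i=9: run of 'D' x 3 -> '3D'
  i=12: run of 'E' x 7 -> '7E'

RLE = 2D7E3D7E


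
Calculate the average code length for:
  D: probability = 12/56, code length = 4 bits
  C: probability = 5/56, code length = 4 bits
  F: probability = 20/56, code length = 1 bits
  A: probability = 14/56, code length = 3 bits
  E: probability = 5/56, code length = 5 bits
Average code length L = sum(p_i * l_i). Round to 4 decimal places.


Weighted contributions p_i * l_i:
  D: (12/56) * 4 = 48/56
  C: (5/56) * 4 = 20/56
  F: (20/56) * 1 = 20/56
  A: (14/56) * 3 = 42/56
  E: (5/56) * 5 = 25/56
Sum = (48 + 20 + 20 + 42 + 25)/56 = 155/56

L = 155/56 = 2.7679 bits/symbol


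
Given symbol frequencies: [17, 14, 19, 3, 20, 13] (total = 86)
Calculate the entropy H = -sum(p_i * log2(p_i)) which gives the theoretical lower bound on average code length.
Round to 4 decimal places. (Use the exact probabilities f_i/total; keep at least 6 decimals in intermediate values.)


Per-symbol terms -p_i * log2(p_i) with p_i = f_i/86:
  p = 17/86 = 0.197674: log2(p) = -2.338802, -p*log2(p) = 0.462321
  p = 14/86 = 0.162791: log2(p) = -2.618910, -p*log2(p) = 0.426334
  p = 19/86 = 0.220930: log2(p) = -2.178337, -p*log2(p) = 0.481261
  p = 3/86 = 0.034884: log2(p) = -4.841302, -p*log2(p) = 0.168883
  p = 20/86 = 0.232558: log2(p) = -2.104337, -p*log2(p) = 0.489381
  p = 13/86 = 0.151163: log2(p) = -2.725825, -p*log2(p) = 0.412043
H = 0.462321 + 0.426334 + 0.481261 + 0.168883 + 0.489381 + 0.412043 = 2.440223

H = 2.4402 bits/symbol


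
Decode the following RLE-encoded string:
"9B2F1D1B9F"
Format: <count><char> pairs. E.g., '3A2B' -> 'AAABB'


Expanding each <count><char> pair:
  9B -> 'BBBBBBBBB'
  2F -> 'FF'
  1D -> 'D'
  1B -> 'B'
  9F -> 'FFFFFFFFF'

Decoded = BBBBBBBBBFFDBFFFFFFFFF


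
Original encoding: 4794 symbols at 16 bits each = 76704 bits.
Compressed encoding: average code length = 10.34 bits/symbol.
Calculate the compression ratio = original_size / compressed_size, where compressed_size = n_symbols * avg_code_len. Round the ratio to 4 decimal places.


original_size = n_symbols * orig_bits = 4794 * 16 = 76704 bits
compressed_size = n_symbols * avg_code_len = 4794 * 10.34 = 49569.96 bits
ratio = original_size / compressed_size = 76704 / 49569.96 = 1.5474

Compression ratio = 1.5474


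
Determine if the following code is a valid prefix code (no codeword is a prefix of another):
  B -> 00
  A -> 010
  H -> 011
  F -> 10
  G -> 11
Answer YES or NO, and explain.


Checking each pair (does one codeword prefix another?):
  B='00' vs A='010': no prefix
  B='00' vs H='011': no prefix
  B='00' vs F='10': no prefix
  B='00' vs G='11': no prefix
  A='010' vs B='00': no prefix
  A='010' vs H='011': no prefix
  A='010' vs F='10': no prefix
  A='010' vs G='11': no prefix
  H='011' vs B='00': no prefix
  H='011' vs A='010': no prefix
  H='011' vs F='10': no prefix
  H='011' vs G='11': no prefix
  F='10' vs B='00': no prefix
  F='10' vs A='010': no prefix
  F='10' vs H='011': no prefix
  F='10' vs G='11': no prefix
  G='11' vs B='00': no prefix
  G='11' vs A='010': no prefix
  G='11' vs H='011': no prefix
  G='11' vs F='10': no prefix
No violation found over all pairs.

YES -- this is a valid prefix code. No codeword is a prefix of any other codeword.


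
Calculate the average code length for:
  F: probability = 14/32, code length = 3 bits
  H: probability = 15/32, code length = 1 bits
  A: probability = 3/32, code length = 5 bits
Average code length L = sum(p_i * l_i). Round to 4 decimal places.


Weighted contributions p_i * l_i:
  F: (14/32) * 3 = 42/32
  H: (15/32) * 1 = 15/32
  A: (3/32) * 5 = 15/32
Sum = (42 + 15 + 15)/32 = 72/32

L = 72/32 = 2.2500 bits/symbol


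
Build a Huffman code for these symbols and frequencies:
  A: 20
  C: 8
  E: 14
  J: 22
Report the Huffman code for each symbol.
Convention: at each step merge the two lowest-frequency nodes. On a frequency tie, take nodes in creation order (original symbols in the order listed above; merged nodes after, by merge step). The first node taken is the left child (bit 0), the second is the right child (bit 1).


Huffman tree construction:
Step 1: Merge C(8) + E(14) = 22
Step 2: Merge A(20) + J(22) = 42
Step 3: Merge (C+E)(22) + (A+J)(42) = 64
Read each symbol's code off the tree from the root (left child = 0, right child = 1).

Codes:
  A: 10 (length 2)
  C: 00 (length 2)
  E: 01 (length 2)
  J: 11 (length 2)
Average code length: 128/64 = 2.0000 bits/symbol


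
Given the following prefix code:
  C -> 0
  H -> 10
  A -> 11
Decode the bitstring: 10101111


Decoding step by step:
Bits 10 -> H
Bits 10 -> H
Bits 11 -> A
Bits 11 -> A


Decoded message: HHAA


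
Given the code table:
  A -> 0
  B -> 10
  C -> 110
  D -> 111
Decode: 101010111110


Decoding:
10 -> B
10 -> B
10 -> B
111 -> D
110 -> C


Result: BBBDC


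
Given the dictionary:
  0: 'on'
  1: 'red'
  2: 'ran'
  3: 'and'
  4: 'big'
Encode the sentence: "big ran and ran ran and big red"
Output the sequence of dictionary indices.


Look up each word in the dictionary:
  'big' -> 4
  'ran' -> 2
  'and' -> 3
  'ran' -> 2
  'ran' -> 2
  'and' -> 3
  'big' -> 4
  'red' -> 1

Encoded: [4, 2, 3, 2, 2, 3, 4, 1]


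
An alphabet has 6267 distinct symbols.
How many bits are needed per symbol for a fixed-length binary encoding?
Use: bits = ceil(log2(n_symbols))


log2(6267) = 12.6136
Bracket: 2^12 = 4096 < 6267 <= 2^13 = 8192
So ceil(log2(6267)) = 13

bits = ceil(log2(6267)) = ceil(12.6136) = 13 bits


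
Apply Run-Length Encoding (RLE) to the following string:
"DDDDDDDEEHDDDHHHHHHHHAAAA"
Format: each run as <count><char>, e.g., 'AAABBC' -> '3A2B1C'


Scanning runs left to right:
  i=0: run of 'D' x 7 -> '7D'
  i=7: run of 'E' x 2 -> '2E'
  i=9: run of 'H' x 1 -> '1H'
  i=10: run of 'D' x 3 -> '3D'
  i=13: run of 'H' x 8 -> '8H'
  i=21: run of 'A' x 4 -> '4A'

RLE = 7D2E1H3D8H4A


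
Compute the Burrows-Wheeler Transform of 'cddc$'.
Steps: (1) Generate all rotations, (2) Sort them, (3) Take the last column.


Rotations (sorted):
  0: $cddc -> last char: c
  1: c$cdd -> last char: d
  2: cddc$ -> last char: $
  3: dc$cd -> last char: d
  4: ddc$c -> last char: c


BWT = cd$dc


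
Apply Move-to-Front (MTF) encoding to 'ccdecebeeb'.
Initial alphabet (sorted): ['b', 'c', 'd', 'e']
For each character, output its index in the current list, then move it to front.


MTF encoding:
'c': index 1 in ['b', 'c', 'd', 'e'] -> ['c', 'b', 'd', 'e']
'c': index 0 in ['c', 'b', 'd', 'e'] -> ['c', 'b', 'd', 'e']
'd': index 2 in ['c', 'b', 'd', 'e'] -> ['d', 'c', 'b', 'e']
'e': index 3 in ['d', 'c', 'b', 'e'] -> ['e', 'd', 'c', 'b']
'c': index 2 in ['e', 'd', 'c', 'b'] -> ['c', 'e', 'd', 'b']
'e': index 1 in ['c', 'e', 'd', 'b'] -> ['e', 'c', 'd', 'b']
'b': index 3 in ['e', 'c', 'd', 'b'] -> ['b', 'e', 'c', 'd']
'e': index 1 in ['b', 'e', 'c', 'd'] -> ['e', 'b', 'c', 'd']
'e': index 0 in ['e', 'b', 'c', 'd'] -> ['e', 'b', 'c', 'd']
'b': index 1 in ['e', 'b', 'c', 'd'] -> ['b', 'e', 'c', 'd']


Output: [1, 0, 2, 3, 2, 1, 3, 1, 0, 1]


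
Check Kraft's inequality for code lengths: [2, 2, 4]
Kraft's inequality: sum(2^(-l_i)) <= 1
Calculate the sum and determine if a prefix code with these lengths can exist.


Sum = 2^(-2) + 2^(-2) + 2^(-4)
    = 0.25 + 0.25 + 0.0625
    = 9/16 = 0.5625
Since 0.5625 <= 1, Kraft's inequality IS satisfied.
A prefix code with these lengths CAN exist.

Kraft sum = 0.5625. Satisfied.


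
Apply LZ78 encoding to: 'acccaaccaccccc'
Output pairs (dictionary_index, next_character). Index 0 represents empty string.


LZ78 encoding steps:
Dictionary: {0: ''}
Step 1: w='' (idx 0), next='a' -> output (0, 'a'), add 'a' as idx 1
Step 2: w='' (idx 0), next='c' -> output (0, 'c'), add 'c' as idx 2
Step 3: w='c' (idx 2), next='c' -> output (2, 'c'), add 'cc' as idx 3
Step 4: w='a' (idx 1), next='a' -> output (1, 'a'), add 'aa' as idx 4
Step 5: w='cc' (idx 3), next='a' -> output (3, 'a'), add 'cca' as idx 5
Step 6: w='cc' (idx 3), next='c' -> output (3, 'c'), add 'ccc' as idx 6
Step 7: w='cc' (idx 3), end of input -> output (3, '')


Encoded: [(0, 'a'), (0, 'c'), (2, 'c'), (1, 'a'), (3, 'a'), (3, 'c'), (3, '')]


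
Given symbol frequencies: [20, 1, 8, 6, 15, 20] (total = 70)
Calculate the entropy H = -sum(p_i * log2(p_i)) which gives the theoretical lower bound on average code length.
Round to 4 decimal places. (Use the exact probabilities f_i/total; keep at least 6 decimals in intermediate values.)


Per-symbol terms -p_i * log2(p_i) with p_i = f_i/70:
  p = 20/70 = 0.285714: log2(p) = -1.807355, -p*log2(p) = 0.516387
  p = 1/70 = 0.014286: log2(p) = -6.129283, -p*log2(p) = 0.087561
  p = 8/70 = 0.114286: log2(p) = -3.129283, -p*log2(p) = 0.357632
  p = 6/70 = 0.085714: log2(p) = -3.544321, -p*log2(p) = 0.303799
  p = 15/70 = 0.214286: log2(p) = -2.222392, -p*log2(p) = 0.476227
  p = 20/70 = 0.285714: log2(p) = -1.807355, -p*log2(p) = 0.516387
H = 0.516387 + 0.087561 + 0.357632 + 0.303799 + 0.476227 + 0.516387 = 2.257993

H = 2.258 bits/symbol


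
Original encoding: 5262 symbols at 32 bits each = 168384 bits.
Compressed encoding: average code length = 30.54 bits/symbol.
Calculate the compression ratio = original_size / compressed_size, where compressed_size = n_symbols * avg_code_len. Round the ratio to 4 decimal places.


original_size = n_symbols * orig_bits = 5262 * 32 = 168384 bits
compressed_size = n_symbols * avg_code_len = 5262 * 30.54 = 160701.48 bits
ratio = original_size / compressed_size = 168384 / 160701.48 = 1.0478

Compression ratio = 1.0478


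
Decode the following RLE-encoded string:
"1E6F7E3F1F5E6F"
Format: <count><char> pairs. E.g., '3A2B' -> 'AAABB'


Expanding each <count><char> pair:
  1E -> 'E'
  6F -> 'FFFFFF'
  7E -> 'EEEEEEE'
  3F -> 'FFF'
  1F -> 'F'
  5E -> 'EEEEE'
  6F -> 'FFFFFF'

Decoded = EFFFFFFEEEEEEEFFFFEEEEEFFFFFF


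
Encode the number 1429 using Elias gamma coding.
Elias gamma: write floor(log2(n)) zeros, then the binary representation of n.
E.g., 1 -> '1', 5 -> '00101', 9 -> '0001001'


num_bits = floor(log2(1429)) + 1 = 11
leading_zeros = num_bits - 1 = 10
binary(1429) = 10110010101

Elias gamma(1429) = '0000000000' + '10110010101' = 000000000010110010101 (21 bits)


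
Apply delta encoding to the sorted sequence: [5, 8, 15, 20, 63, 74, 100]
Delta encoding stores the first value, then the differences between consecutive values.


First value: 5
Deltas:
  8 - 5 = 3
  15 - 8 = 7
  20 - 15 = 5
  63 - 20 = 43
  74 - 63 = 11
  100 - 74 = 26


Delta encoded: [5, 3, 7, 5, 43, 11, 26]


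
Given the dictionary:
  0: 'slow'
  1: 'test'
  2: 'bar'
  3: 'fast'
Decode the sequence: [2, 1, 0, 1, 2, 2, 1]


Look up each index in the dictionary:
  2 -> 'bar'
  1 -> 'test'
  0 -> 'slow'
  1 -> 'test'
  2 -> 'bar'
  2 -> 'bar'
  1 -> 'test'

Decoded: "bar test slow test bar bar test"


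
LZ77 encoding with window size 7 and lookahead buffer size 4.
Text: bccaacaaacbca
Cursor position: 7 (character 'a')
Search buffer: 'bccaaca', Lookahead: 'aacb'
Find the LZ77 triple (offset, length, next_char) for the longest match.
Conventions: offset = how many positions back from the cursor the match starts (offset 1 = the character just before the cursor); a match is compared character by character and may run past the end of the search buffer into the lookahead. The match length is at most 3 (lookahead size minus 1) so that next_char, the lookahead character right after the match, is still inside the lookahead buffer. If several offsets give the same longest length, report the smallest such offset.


Try each offset into the search buffer:
  offset=1 (pos 6, char 'a'): match length 2
  offset=2 (pos 5, char 'c'): match length 0
  offset=3 (pos 4, char 'a'): match length 1
  offset=4 (pos 3, char 'a'): match length 3
  offset=5 (pos 2, char 'c'): match length 0
  offset=6 (pos 1, char 'c'): match length 0
  offset=7 (pos 0, char 'b'): match length 0
Longest match has length 3 at offset 4.
next_char = character at position 7 + 3 = 10 -> 'b'

Best match: offset=4, length=3 (matching 'aac' starting at position 3)
LZ77 triple: (4, 3, 'b')


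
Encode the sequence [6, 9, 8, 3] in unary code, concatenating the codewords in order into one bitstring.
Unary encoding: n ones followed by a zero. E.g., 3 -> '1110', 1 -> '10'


Encode each number as n ones followed by a terminating 0:
  6 -> 1111110 (7 bits)
  9 -> 1111111110 (10 bits)
  8 -> 111111110 (9 bits)
  3 -> 1110 (4 bits)
Total length = 7 + 10 + 9 + 4 = 30 bits.

Unary([6, 9, 8, 3]) = 111111011111111101111111101110 (30 bits)


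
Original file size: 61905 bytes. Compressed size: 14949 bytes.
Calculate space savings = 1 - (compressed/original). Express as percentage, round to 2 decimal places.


ratio = compressed/original = 14949/61905 = 0.241483
savings = 1 - ratio = 1 - 0.241483 = 0.758517
as a percentage: 0.758517 * 100 = 75.85%

Space savings = 1 - 14949/61905 = 75.85%


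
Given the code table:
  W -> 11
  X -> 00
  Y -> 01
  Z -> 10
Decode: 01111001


Decoding:
01 -> Y
11 -> W
10 -> Z
01 -> Y


Result: YWZY


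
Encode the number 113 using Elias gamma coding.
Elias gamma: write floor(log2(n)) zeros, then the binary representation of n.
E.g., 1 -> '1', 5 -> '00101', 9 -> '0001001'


num_bits = floor(log2(113)) + 1 = 7
leading_zeros = num_bits - 1 = 6
binary(113) = 1110001

Elias gamma(113) = '000000' + '1110001' = 0000001110001 (13 bits)


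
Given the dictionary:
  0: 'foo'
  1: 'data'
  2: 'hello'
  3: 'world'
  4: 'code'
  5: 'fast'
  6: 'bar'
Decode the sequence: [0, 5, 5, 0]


Look up each index in the dictionary:
  0 -> 'foo'
  5 -> 'fast'
  5 -> 'fast'
  0 -> 'foo'

Decoded: "foo fast fast foo"


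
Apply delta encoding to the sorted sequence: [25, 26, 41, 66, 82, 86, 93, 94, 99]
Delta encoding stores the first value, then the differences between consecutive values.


First value: 25
Deltas:
  26 - 25 = 1
  41 - 26 = 15
  66 - 41 = 25
  82 - 66 = 16
  86 - 82 = 4
  93 - 86 = 7
  94 - 93 = 1
  99 - 94 = 5


Delta encoded: [25, 1, 15, 25, 16, 4, 7, 1, 5]


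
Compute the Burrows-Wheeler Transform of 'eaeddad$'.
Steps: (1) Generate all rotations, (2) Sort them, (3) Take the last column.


Rotations (sorted):
  0: $eaeddad -> last char: d
  1: ad$eaedd -> last char: d
  2: aeddad$e -> last char: e
  3: d$eaedda -> last char: a
  4: dad$eaed -> last char: d
  5: ddad$eae -> last char: e
  6: eaeddad$ -> last char: $
  7: eddad$ea -> last char: a


BWT = ddeade$a


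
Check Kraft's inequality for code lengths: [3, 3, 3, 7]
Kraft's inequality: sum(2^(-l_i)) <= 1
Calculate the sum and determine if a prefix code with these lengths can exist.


Sum = 2^(-3) + 2^(-3) + 2^(-3) + 2^(-7)
    = 0.125 + 0.125 + 0.125 + 0.0078125
    = 49/128 = 0.3828125
Since 0.3828125 <= 1, Kraft's inequality IS satisfied.
A prefix code with these lengths CAN exist.

Kraft sum = 0.3828125. Satisfied.


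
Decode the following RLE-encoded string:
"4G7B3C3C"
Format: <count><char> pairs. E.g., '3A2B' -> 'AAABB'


Expanding each <count><char> pair:
  4G -> 'GGGG'
  7B -> 'BBBBBBB'
  3C -> 'CCC'
  3C -> 'CCC'

Decoded = GGGGBBBBBBBCCCCCC


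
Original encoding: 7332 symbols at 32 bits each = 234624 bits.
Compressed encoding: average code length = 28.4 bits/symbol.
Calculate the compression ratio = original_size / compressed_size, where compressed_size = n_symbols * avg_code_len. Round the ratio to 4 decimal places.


original_size = n_symbols * orig_bits = 7332 * 32 = 234624 bits
compressed_size = n_symbols * avg_code_len = 7332 * 28.4 = 208228.8 bits
ratio = original_size / compressed_size = 234624 / 208228.8 = 1.1268

Compression ratio = 1.1268


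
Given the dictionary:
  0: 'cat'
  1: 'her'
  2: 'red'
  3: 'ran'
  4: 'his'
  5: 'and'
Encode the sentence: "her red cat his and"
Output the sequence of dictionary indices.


Look up each word in the dictionary:
  'her' -> 1
  'red' -> 2
  'cat' -> 0
  'his' -> 4
  'and' -> 5

Encoded: [1, 2, 0, 4, 5]


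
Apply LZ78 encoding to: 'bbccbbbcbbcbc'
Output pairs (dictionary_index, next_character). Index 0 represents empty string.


LZ78 encoding steps:
Dictionary: {0: ''}
Step 1: w='' (idx 0), next='b' -> output (0, 'b'), add 'b' as idx 1
Step 2: w='b' (idx 1), next='c' -> output (1, 'c'), add 'bc' as idx 2
Step 3: w='' (idx 0), next='c' -> output (0, 'c'), add 'c' as idx 3
Step 4: w='b' (idx 1), next='b' -> output (1, 'b'), add 'bb' as idx 4
Step 5: w='bc' (idx 2), next='b' -> output (2, 'b'), add 'bcb' as idx 5
Step 6: w='bcb' (idx 5), next='c' -> output (5, 'c'), add 'bcbc' as idx 6


Encoded: [(0, 'b'), (1, 'c'), (0, 'c'), (1, 'b'), (2, 'b'), (5, 'c')]


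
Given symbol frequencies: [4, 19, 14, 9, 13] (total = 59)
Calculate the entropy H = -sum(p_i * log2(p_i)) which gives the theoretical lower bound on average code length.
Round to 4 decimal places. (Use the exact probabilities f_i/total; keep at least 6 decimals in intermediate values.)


Per-symbol terms -p_i * log2(p_i) with p_i = f_i/59:
  p = 4/59 = 0.067797: log2(p) = -3.882643, -p*log2(p) = 0.263230
  p = 19/59 = 0.322034: log2(p) = -1.634716, -p*log2(p) = 0.526434
  p = 14/59 = 0.237288: log2(p) = -2.075288, -p*log2(p) = 0.492441
  p = 9/59 = 0.152542: log2(p) = -2.712718, -p*log2(p) = 0.413804
  p = 13/59 = 0.220339: log2(p) = -2.182203, -p*log2(p) = 0.480824
H = 0.263230 + 0.526434 + 0.492441 + 0.413804 + 0.480824 = 2.176733

H = 2.1767 bits/symbol


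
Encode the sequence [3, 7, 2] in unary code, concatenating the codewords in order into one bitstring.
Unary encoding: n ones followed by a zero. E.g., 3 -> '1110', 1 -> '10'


Encode each number as n ones followed by a terminating 0:
  3 -> 1110 (4 bits)
  7 -> 11111110 (8 bits)
  2 -> 110 (3 bits)
Total length = 4 + 8 + 3 = 15 bits.

Unary([3, 7, 2]) = 111011111110110 (15 bits)


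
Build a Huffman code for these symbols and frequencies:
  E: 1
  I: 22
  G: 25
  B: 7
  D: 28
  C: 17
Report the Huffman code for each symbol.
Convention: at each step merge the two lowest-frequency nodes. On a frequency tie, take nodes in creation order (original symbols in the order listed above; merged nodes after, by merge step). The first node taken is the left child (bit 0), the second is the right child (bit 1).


Huffman tree construction:
Step 1: Merge E(1) + B(7) = 8
Step 2: Merge (E+B)(8) + C(17) = 25
Step 3: Merge I(22) + G(25) = 47
Step 4: Merge ((E+B)+C)(25) + D(28) = 53
Step 5: Merge (I+G)(47) + (((E+B)+C)+D)(53) = 100
Read each symbol's code off the tree from the root (left child = 0, right child = 1).

Codes:
  E: 1000 (length 4)
  I: 00 (length 2)
  G: 01 (length 2)
  B: 1001 (length 4)
  D: 11 (length 2)
  C: 101 (length 3)
Average code length: 233/100 = 2.3300 bits/symbol


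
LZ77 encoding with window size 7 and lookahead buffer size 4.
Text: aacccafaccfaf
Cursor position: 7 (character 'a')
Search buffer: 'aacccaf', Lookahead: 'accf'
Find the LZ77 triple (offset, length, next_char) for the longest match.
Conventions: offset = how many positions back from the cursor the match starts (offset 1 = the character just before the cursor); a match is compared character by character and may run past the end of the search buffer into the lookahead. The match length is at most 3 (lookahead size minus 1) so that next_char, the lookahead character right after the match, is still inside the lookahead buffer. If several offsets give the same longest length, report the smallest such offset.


Try each offset into the search buffer:
  offset=1 (pos 6, char 'f'): match length 0
  offset=2 (pos 5, char 'a'): match length 1
  offset=3 (pos 4, char 'c'): match length 0
  offset=4 (pos 3, char 'c'): match length 0
  offset=5 (pos 2, char 'c'): match length 0
  offset=6 (pos 1, char 'a'): match length 3
  offset=7 (pos 0, char 'a'): match length 1
Longest match has length 3 at offset 6.
next_char = character at position 7 + 3 = 10 -> 'f'

Best match: offset=6, length=3 (matching 'acc' starting at position 1)
LZ77 triple: (6, 3, 'f')


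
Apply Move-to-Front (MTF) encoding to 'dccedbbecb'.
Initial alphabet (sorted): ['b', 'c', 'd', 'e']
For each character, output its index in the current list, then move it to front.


MTF encoding:
'd': index 2 in ['b', 'c', 'd', 'e'] -> ['d', 'b', 'c', 'e']
'c': index 2 in ['d', 'b', 'c', 'e'] -> ['c', 'd', 'b', 'e']
'c': index 0 in ['c', 'd', 'b', 'e'] -> ['c', 'd', 'b', 'e']
'e': index 3 in ['c', 'd', 'b', 'e'] -> ['e', 'c', 'd', 'b']
'd': index 2 in ['e', 'c', 'd', 'b'] -> ['d', 'e', 'c', 'b']
'b': index 3 in ['d', 'e', 'c', 'b'] -> ['b', 'd', 'e', 'c']
'b': index 0 in ['b', 'd', 'e', 'c'] -> ['b', 'd', 'e', 'c']
'e': index 2 in ['b', 'd', 'e', 'c'] -> ['e', 'b', 'd', 'c']
'c': index 3 in ['e', 'b', 'd', 'c'] -> ['c', 'e', 'b', 'd']
'b': index 2 in ['c', 'e', 'b', 'd'] -> ['b', 'c', 'e', 'd']


Output: [2, 2, 0, 3, 2, 3, 0, 2, 3, 2]


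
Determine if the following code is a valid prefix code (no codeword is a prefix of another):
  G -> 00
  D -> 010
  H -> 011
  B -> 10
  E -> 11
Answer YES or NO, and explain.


Checking each pair (does one codeword prefix another?):
  G='00' vs D='010': no prefix
  G='00' vs H='011': no prefix
  G='00' vs B='10': no prefix
  G='00' vs E='11': no prefix
  D='010' vs G='00': no prefix
  D='010' vs H='011': no prefix
  D='010' vs B='10': no prefix
  D='010' vs E='11': no prefix
  H='011' vs G='00': no prefix
  H='011' vs D='010': no prefix
  H='011' vs B='10': no prefix
  H='011' vs E='11': no prefix
  B='10' vs G='00': no prefix
  B='10' vs D='010': no prefix
  B='10' vs H='011': no prefix
  B='10' vs E='11': no prefix
  E='11' vs G='00': no prefix
  E='11' vs D='010': no prefix
  E='11' vs H='011': no prefix
  E='11' vs B='10': no prefix
No violation found over all pairs.

YES -- this is a valid prefix code. No codeword is a prefix of any other codeword.


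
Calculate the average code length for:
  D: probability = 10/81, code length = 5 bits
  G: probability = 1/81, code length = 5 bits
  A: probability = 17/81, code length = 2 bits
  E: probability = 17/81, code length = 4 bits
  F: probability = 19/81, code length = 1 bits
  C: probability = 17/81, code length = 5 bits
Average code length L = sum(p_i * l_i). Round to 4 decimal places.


Weighted contributions p_i * l_i:
  D: (10/81) * 5 = 50/81
  G: (1/81) * 5 = 5/81
  A: (17/81) * 2 = 34/81
  E: (17/81) * 4 = 68/81
  F: (19/81) * 1 = 19/81
  C: (17/81) * 5 = 85/81
Sum = (50 + 5 + 34 + 68 + 19 + 85)/81 = 261/81

L = 261/81 = 3.2222 bits/symbol


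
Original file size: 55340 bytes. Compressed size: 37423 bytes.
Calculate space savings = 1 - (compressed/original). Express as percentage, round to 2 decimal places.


ratio = compressed/original = 37423/55340 = 0.676238
savings = 1 - ratio = 1 - 0.676238 = 0.323762
as a percentage: 0.323762 * 100 = 32.38%

Space savings = 1 - 37423/55340 = 32.38%


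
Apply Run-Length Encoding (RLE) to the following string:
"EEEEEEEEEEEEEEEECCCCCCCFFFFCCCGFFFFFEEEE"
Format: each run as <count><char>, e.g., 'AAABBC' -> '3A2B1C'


Scanning runs left to right:
  i=0: run of 'E' x 16 -> '16E'
  i=16: run of 'C' x 7 -> '7C'
  i=23: run of 'F' x 4 -> '4F'
  i=27: run of 'C' x 3 -> '3C'
  i=30: run of 'G' x 1 -> '1G'
  i=31: run of 'F' x 5 -> '5F'
  i=36: run of 'E' x 4 -> '4E'

RLE = 16E7C4F3C1G5F4E


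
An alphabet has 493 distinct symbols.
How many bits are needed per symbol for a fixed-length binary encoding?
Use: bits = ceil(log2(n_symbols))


log2(493) = 8.9454
Bracket: 2^8 = 256 < 493 <= 2^9 = 512
So ceil(log2(493)) = 9

bits = ceil(log2(493)) = ceil(8.9454) = 9 bits


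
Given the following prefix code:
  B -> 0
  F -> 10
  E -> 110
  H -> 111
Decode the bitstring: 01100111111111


Decoding step by step:
Bits 0 -> B
Bits 110 -> E
Bits 0 -> B
Bits 111 -> H
Bits 111 -> H
Bits 111 -> H


Decoded message: BEBHHH


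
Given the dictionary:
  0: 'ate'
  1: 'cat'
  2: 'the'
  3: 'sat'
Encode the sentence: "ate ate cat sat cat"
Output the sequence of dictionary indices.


Look up each word in the dictionary:
  'ate' -> 0
  'ate' -> 0
  'cat' -> 1
  'sat' -> 3
  'cat' -> 1

Encoded: [0, 0, 1, 3, 1]


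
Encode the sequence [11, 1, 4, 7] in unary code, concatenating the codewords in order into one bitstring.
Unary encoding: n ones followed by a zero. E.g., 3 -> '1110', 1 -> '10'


Encode each number as n ones followed by a terminating 0:
  11 -> 111111111110 (12 bits)
  1 -> 10 (2 bits)
  4 -> 11110 (5 bits)
  7 -> 11111110 (8 bits)
Total length = 12 + 2 + 5 + 8 = 27 bits.

Unary([11, 1, 4, 7]) = 111111111110101111011111110 (27 bits)


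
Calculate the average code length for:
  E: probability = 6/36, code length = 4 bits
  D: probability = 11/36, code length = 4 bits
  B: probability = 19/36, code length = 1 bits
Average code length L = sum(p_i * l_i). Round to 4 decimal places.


Weighted contributions p_i * l_i:
  E: (6/36) * 4 = 24/36
  D: (11/36) * 4 = 44/36
  B: (19/36) * 1 = 19/36
Sum = (24 + 44 + 19)/36 = 87/36

L = 87/36 = 2.4167 bits/symbol


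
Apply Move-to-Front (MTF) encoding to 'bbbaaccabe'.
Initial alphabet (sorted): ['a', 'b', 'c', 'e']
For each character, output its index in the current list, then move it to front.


MTF encoding:
'b': index 1 in ['a', 'b', 'c', 'e'] -> ['b', 'a', 'c', 'e']
'b': index 0 in ['b', 'a', 'c', 'e'] -> ['b', 'a', 'c', 'e']
'b': index 0 in ['b', 'a', 'c', 'e'] -> ['b', 'a', 'c', 'e']
'a': index 1 in ['b', 'a', 'c', 'e'] -> ['a', 'b', 'c', 'e']
'a': index 0 in ['a', 'b', 'c', 'e'] -> ['a', 'b', 'c', 'e']
'c': index 2 in ['a', 'b', 'c', 'e'] -> ['c', 'a', 'b', 'e']
'c': index 0 in ['c', 'a', 'b', 'e'] -> ['c', 'a', 'b', 'e']
'a': index 1 in ['c', 'a', 'b', 'e'] -> ['a', 'c', 'b', 'e']
'b': index 2 in ['a', 'c', 'b', 'e'] -> ['b', 'a', 'c', 'e']
'e': index 3 in ['b', 'a', 'c', 'e'] -> ['e', 'b', 'a', 'c']


Output: [1, 0, 0, 1, 0, 2, 0, 1, 2, 3]


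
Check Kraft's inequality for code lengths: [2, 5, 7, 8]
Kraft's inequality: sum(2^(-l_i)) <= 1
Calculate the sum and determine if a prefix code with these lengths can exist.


Sum = 2^(-2) + 2^(-5) + 2^(-7) + 2^(-8)
    = 0.25 + 0.03125 + 0.0078125 + 0.00390625
    = 75/256 = 0.29296875
Since 0.29296875 <= 1, Kraft's inequality IS satisfied.
A prefix code with these lengths CAN exist.

Kraft sum = 0.29296875. Satisfied.


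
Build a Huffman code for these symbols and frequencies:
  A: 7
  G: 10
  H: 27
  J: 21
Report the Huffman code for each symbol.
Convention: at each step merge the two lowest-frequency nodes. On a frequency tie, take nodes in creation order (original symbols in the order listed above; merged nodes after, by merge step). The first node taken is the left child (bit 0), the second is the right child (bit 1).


Huffman tree construction:
Step 1: Merge A(7) + G(10) = 17
Step 2: Merge (A+G)(17) + J(21) = 38
Step 3: Merge H(27) + ((A+G)+J)(38) = 65
Read each symbol's code off the tree from the root (left child = 0, right child = 1).

Codes:
  A: 100 (length 3)
  G: 101 (length 3)
  H: 0 (length 1)
  J: 11 (length 2)
Average code length: 120/65 = 1.8462 bits/symbol


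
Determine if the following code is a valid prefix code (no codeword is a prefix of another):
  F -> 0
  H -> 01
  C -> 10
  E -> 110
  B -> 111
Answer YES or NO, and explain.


Checking each pair (does one codeword prefix another?):
  F='0' vs H='01': prefix -- VIOLATION

NO -- this is NOT a valid prefix code. F (0) is a prefix of H (01).


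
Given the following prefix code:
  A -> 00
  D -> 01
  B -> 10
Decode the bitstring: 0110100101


Decoding step by step:
Bits 01 -> D
Bits 10 -> B
Bits 10 -> B
Bits 01 -> D
Bits 01 -> D


Decoded message: DBBDD


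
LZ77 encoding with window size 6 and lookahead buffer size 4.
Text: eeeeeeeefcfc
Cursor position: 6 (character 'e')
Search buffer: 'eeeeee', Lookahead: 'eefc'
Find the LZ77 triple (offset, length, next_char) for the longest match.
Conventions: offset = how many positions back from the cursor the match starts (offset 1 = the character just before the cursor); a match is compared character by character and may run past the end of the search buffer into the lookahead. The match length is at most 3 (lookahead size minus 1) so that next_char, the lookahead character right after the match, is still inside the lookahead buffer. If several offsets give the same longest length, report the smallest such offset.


Try each offset into the search buffer:
  offset=1 (pos 5, char 'e'): match length 2
  offset=2 (pos 4, char 'e'): match length 2
  offset=3 (pos 3, char 'e'): match length 2
  offset=4 (pos 2, char 'e'): match length 2
  offset=5 (pos 1, char 'e'): match length 2
  offset=6 (pos 0, char 'e'): match length 2
Longest match has length 2, found at offsets 1, 2, 3, 4, 5, 6; take the smallest, offset 1.
next_char = character at position 6 + 2 = 8 -> 'f'

Best match: offset=1, length=2 (matching 'ee' starting at position 5)
LZ77 triple: (1, 2, 'f')


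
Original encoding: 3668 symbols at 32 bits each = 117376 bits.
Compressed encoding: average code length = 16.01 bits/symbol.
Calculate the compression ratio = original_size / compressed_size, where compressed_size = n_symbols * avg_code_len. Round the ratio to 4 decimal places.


original_size = n_symbols * orig_bits = 3668 * 32 = 117376 bits
compressed_size = n_symbols * avg_code_len = 3668 * 16.01 = 58724.68 bits
ratio = original_size / compressed_size = 117376 / 58724.68 = 1.9988

Compression ratio = 1.9988


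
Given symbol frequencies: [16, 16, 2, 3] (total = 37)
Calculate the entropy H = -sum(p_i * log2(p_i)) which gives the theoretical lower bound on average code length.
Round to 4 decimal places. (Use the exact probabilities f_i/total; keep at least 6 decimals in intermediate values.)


Per-symbol terms -p_i * log2(p_i) with p_i = f_i/37:
  p = 16/37 = 0.432432: log2(p) = -1.209453, -p*log2(p) = 0.523007
  p = 16/37 = 0.432432: log2(p) = -1.209453, -p*log2(p) = 0.523007
  p = 2/37 = 0.054054: log2(p) = -4.209453, -p*log2(p) = 0.227538
  p = 3/37 = 0.081081: log2(p) = -3.624491, -p*log2(p) = 0.293878
H = 0.523007 + 0.523007 + 0.227538 + 0.293878 = 1.567430

H = 1.5674 bits/symbol


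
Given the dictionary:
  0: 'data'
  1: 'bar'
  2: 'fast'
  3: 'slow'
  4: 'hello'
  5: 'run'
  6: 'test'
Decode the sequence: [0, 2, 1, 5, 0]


Look up each index in the dictionary:
  0 -> 'data'
  2 -> 'fast'
  1 -> 'bar'
  5 -> 'run'
  0 -> 'data'

Decoded: "data fast bar run data"


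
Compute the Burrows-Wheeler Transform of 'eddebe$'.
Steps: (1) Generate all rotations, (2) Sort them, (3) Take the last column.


Rotations (sorted):
  0: $eddebe -> last char: e
  1: be$edde -> last char: e
  2: ddebe$e -> last char: e
  3: debe$ed -> last char: d
  4: e$eddeb -> last char: b
  5: ebe$edd -> last char: d
  6: eddebe$ -> last char: $


BWT = eeedbd$


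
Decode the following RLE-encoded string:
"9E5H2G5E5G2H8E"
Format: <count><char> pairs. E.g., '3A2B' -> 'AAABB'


Expanding each <count><char> pair:
  9E -> 'EEEEEEEEE'
  5H -> 'HHHHH'
  2G -> 'GG'
  5E -> 'EEEEE'
  5G -> 'GGGGG'
  2H -> 'HH'
  8E -> 'EEEEEEEE'

Decoded = EEEEEEEEEHHHHHGGEEEEEGGGGGHHEEEEEEEE


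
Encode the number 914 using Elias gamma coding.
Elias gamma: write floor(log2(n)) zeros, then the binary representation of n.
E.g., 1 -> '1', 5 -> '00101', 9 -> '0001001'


num_bits = floor(log2(914)) + 1 = 10
leading_zeros = num_bits - 1 = 9
binary(914) = 1110010010

Elias gamma(914) = '000000000' + '1110010010' = 0000000001110010010 (19 bits)


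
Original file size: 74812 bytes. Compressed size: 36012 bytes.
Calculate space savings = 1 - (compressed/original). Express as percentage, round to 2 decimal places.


ratio = compressed/original = 36012/74812 = 0.481367
savings = 1 - ratio = 1 - 0.481367 = 0.518633
as a percentage: 0.518633 * 100 = 51.86%

Space savings = 1 - 36012/74812 = 51.86%


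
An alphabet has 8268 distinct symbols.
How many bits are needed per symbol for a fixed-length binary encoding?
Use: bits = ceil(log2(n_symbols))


log2(8268) = 13.0133
Bracket: 2^13 = 8192 < 8268 <= 2^14 = 16384
So ceil(log2(8268)) = 14

bits = ceil(log2(8268)) = ceil(13.0133) = 14 bits


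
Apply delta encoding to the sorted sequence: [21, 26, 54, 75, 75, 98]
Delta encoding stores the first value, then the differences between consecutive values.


First value: 21
Deltas:
  26 - 21 = 5
  54 - 26 = 28
  75 - 54 = 21
  75 - 75 = 0
  98 - 75 = 23


Delta encoded: [21, 5, 28, 21, 0, 23]


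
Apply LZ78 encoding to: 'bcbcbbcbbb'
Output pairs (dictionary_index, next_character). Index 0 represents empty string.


LZ78 encoding steps:
Dictionary: {0: ''}
Step 1: w='' (idx 0), next='b' -> output (0, 'b'), add 'b' as idx 1
Step 2: w='' (idx 0), next='c' -> output (0, 'c'), add 'c' as idx 2
Step 3: w='b' (idx 1), next='c' -> output (1, 'c'), add 'bc' as idx 3
Step 4: w='b' (idx 1), next='b' -> output (1, 'b'), add 'bb' as idx 4
Step 5: w='c' (idx 2), next='b' -> output (2, 'b'), add 'cb' as idx 5
Step 6: w='bb' (idx 4), end of input -> output (4, '')


Encoded: [(0, 'b'), (0, 'c'), (1, 'c'), (1, 'b'), (2, 'b'), (4, '')]


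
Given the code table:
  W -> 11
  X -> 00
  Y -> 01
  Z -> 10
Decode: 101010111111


Decoding:
10 -> Z
10 -> Z
10 -> Z
11 -> W
11 -> W
11 -> W


Result: ZZZWWW


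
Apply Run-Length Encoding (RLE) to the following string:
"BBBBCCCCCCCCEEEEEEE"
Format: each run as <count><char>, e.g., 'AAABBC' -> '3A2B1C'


Scanning runs left to right:
  i=0: run of 'B' x 4 -> '4B'
  i=4: run of 'C' x 8 -> '8C'
  i=12: run of 'E' x 7 -> '7E'

RLE = 4B8C7E


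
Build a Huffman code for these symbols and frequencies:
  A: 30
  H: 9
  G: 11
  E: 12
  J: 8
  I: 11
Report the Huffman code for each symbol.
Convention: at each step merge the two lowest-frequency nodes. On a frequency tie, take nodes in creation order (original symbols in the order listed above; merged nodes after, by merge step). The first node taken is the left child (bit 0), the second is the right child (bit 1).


Huffman tree construction:
Step 1: Merge J(8) + H(9) = 17
Step 2: Merge G(11) + I(11) = 22
Step 3: Merge E(12) + (J+H)(17) = 29
Step 4: Merge (G+I)(22) + (E+(J+H))(29) = 51
Step 5: Merge A(30) + ((G+I)+(E+(J+H)))(51) = 81
Read each symbol's code off the tree from the root (left child = 0, right child = 1).

Codes:
  A: 0 (length 1)
  H: 1111 (length 4)
  G: 100 (length 3)
  E: 110 (length 3)
  J: 1110 (length 4)
  I: 101 (length 3)
Average code length: 200/81 = 2.4691 bits/symbol


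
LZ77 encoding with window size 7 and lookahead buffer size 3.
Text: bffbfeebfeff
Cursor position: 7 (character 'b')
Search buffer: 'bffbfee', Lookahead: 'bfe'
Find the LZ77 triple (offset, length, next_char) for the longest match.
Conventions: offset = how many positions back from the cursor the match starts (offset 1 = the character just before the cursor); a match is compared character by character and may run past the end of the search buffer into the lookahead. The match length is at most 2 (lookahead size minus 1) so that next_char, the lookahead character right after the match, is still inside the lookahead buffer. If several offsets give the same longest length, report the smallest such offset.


Try each offset into the search buffer:
  offset=1 (pos 6, char 'e'): match length 0
  offset=2 (pos 5, char 'e'): match length 0
  offset=3 (pos 4, char 'f'): match length 0
  offset=4 (pos 3, char 'b'): match length 2
  offset=5 (pos 2, char 'f'): match length 0
  offset=6 (pos 1, char 'f'): match length 0
  offset=7 (pos 0, char 'b'): match length 2
Longest match has length 2, found at offsets 4, 7; take the smallest, offset 4.
next_char = character at position 7 + 2 = 9 -> 'e'

Best match: offset=4, length=2 (matching 'bf' starting at position 3)
LZ77 triple: (4, 2, 'e')
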